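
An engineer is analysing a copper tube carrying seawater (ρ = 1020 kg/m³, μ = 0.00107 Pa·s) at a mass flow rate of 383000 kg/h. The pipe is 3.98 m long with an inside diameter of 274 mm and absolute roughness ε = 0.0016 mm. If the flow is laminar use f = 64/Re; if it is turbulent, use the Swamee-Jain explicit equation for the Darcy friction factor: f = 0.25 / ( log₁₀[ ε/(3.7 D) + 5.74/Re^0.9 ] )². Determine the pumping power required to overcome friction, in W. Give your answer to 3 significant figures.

ṁ = 383000 kg/h = 383000/3600 = 106.4 kg/s.
A = πD²/4 = π(0.274)²/4 = 0.05896 m²; mean velocity V = ṁ/(ρA) = 106.4/(1020 · 0.05896) = 1.769 m/s.
Reynolds number Re = ρVD/μ = 1020 · 1.769 · 0.274 / 0.00107 = 4.62e+05.
Re > 4000 → turbulent. Relative roughness ε/D = 1.6e-06/0.274 = 5.84e-06. Swamee-Jain: f = 0.25/(log₁₀[5.84e-06/3.7 + 5.74/4.62e+05^0.9])² = 0.25/(log₁₀[1.58e-06 + 4.58e-05])² = 0.25/(-4.325)² = 0.01337.
Darcy-Weisbach: ΔP = f(L/D)(ρV²/2) = 0.01337·(3.98/0.274)·(1020·1.769²/2) = 0.01337·14.53·1596 = 309.9 Pa.
Q = ṁ/ρ = 106.4/1020 = 0.1043 m³/s.
Pumping power P = QΔP = 0.1043·309.9 = 32.32 W = 32.3 W.

P ≈ 32.3 W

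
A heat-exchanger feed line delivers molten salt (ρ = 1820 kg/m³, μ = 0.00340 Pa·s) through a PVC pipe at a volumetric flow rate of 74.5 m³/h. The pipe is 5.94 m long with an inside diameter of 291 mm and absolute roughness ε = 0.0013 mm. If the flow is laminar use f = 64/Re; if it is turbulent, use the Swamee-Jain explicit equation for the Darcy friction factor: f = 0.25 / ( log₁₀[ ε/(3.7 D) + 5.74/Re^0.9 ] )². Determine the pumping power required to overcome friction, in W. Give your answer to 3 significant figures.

Q = 74.5 m³/h = 74.5/3600 = 0.02069 m³/s.
Cross-sectional area A = πD²/4 = π(0.291)²/4 = 0.06651 m²; mean velocity V = Q/A = 0.02069/0.06651 = 0.3112 m/s.
Reynolds number Re = ρVD/μ = 1820 · 0.3112 · 0.291 / 0.0034 = 4.847e+04.
Re > 4000 → turbulent. Relative roughness ε/D = 1.3e-06/0.291 = 4.47e-06. Swamee-Jain: f = 0.25/(log₁₀[4.47e-06/3.7 + 5.74/4.847e+04^0.9])² = 0.25/(log₁₀[1.21e-06 + 0.000348])² = 0.25/(-3.457)² = 0.02093.
Darcy-Weisbach: ΔP = f(L/D)(ρV²/2) = 0.02093·(5.94/0.291)·(1820·0.3112²/2) = 0.02093·20.41·88.1 = 37.63 Pa.
Pumping power P = QΔP = 0.02069·37.63 = 0.7788 W = 0.779 W.

P ≈ 0.779 W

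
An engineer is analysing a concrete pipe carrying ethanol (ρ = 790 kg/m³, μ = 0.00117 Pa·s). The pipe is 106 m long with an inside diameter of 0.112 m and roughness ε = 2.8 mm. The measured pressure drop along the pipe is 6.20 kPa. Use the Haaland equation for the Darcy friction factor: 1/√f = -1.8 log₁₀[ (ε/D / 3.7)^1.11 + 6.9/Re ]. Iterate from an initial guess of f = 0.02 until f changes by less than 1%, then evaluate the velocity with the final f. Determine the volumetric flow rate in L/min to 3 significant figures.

Q ≈ 328 L/min

Rearranging Darcy-Weisbach: V = √(2·ΔP·D/(f·L·ρ)). With ε/D = 0.0028/0.112 = 0.025, iterate starting from f = 0.02:
  f = 0.02 → V = √(2·6200·0.112/(0.02·106·790)) = 0.9106 m/s; Re = ρVD/μ = 6.886e+04; f → 0.05367
  f = 0.05367 → V = 0.5559 m/s; Re = 4.204e+04; f → 0.05398
Converged (Δf/f < 1%). With the final f = 0.05398: V = √(2·6200·0.112/(0.05398·106·790)) = 0.5543 m/s.
Q = V·A = 0.5543·(π/4·0.112²) = 0.005461 m³/s = 328 L/min.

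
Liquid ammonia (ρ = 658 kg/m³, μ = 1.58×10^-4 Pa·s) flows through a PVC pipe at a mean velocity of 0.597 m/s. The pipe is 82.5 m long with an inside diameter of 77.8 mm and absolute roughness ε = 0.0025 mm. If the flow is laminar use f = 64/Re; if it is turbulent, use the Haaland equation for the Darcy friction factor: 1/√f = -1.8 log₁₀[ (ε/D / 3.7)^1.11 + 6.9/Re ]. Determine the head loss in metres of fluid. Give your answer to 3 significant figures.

Reynolds number Re = ρVD/μ = 658 · 0.597 · 0.0778 / 0.000158 = 1.934e+05.
Re > 4000 → turbulent. Relative roughness ε/D = 2.5e-06/0.0778 = 3.21e-05. Haaland: 1/√f = -1.8 log₁₀[(3.21e-05/3.7)^1.11 + 6.9/1.934e+05] = -1.8 log₁₀[2.41e-06 + 3.57e-05] = 7.955, so f = 0.0158.
Darcy-Weisbach: ΔP = f(L/D)(ρV²/2) = 0.0158·(82.5/0.0778)·(658·0.597²/2) = 0.0158·1060·117.3 = 1965 Pa.
Head loss h_f = ΔP/(ρg) = 1965/(658·9.81) = 0.304 m.

h_f ≈ 0.304 m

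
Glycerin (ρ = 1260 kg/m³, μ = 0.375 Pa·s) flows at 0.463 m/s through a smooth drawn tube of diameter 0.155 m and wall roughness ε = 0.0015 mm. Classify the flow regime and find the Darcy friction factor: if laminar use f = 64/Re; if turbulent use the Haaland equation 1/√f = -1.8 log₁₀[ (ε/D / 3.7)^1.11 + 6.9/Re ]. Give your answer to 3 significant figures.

Re = ρVD/μ = 1260·0.463·0.155/0.375 = 241.1.
Re < 2300 → laminar, so f = 64/Re = 0.2654 (roughness is irrelevant in laminar flow).

f ≈ 0.265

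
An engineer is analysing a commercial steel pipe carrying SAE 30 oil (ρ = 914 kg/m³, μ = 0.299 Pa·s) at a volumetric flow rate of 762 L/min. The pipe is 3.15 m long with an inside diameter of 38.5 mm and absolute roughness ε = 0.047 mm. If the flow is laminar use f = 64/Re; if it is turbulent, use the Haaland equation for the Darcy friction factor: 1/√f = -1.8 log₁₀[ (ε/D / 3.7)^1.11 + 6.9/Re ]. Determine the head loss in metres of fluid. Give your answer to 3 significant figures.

Q = 762 L/min = 762/60000 = 0.0127 m³/s.
Cross-sectional area A = πD²/4 = π(0.0385)²/4 = 0.001164 m²; mean velocity V = Q/A = 0.0127/0.001164 = 10.91 m/s.
Reynolds number Re = ρVD/μ = 914 · 10.91 · 0.0385 / 0.299 = 1284.
Re < 2300 → laminar flow, so f = 64/Re = 64/1284 = 0.04985 (the turbulent correlation is not needed).
Darcy-Weisbach: ΔP = f(L/D)(ρV²/2) = 0.04985·(3.15/0.0385)·(914·10.91²/2) = 0.04985·81.82·5.439e+04 = 2.218e+05 Pa.
Head loss h_f = ΔP/(ρg) = 2.218e+05/(914·9.81) = 24.7 m.

h_f ≈ 24.7 m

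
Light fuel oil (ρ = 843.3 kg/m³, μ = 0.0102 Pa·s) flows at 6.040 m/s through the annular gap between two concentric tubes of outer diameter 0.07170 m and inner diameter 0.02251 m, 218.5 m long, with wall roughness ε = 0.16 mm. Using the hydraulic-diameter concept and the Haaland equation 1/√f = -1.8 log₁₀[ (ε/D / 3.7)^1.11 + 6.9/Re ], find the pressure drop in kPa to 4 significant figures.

ΔP ≈ 2107 kPa

Hydraulic diameter D_h = 4A/P = D_o - D_i = 0.0717 - 0.02251 = 0.04919 m.
Re = ρVD_h/μ = 843.3·6.04·0.04919/0.0102 = 2.456e+04.
ε/D_h = 0.00016/0.04919 = 0.00325; Haaland gives 1/√f = -1.8 log₁₀[0.000405+0.000281] = 5.694, so f = 0.03084.
ΔP = f(L/D_h)(ρV²/2) = 0.03084·218.5/0.04919·1.538e+04 = 2.107e+06 Pa.
ΔP = 2107 kPa.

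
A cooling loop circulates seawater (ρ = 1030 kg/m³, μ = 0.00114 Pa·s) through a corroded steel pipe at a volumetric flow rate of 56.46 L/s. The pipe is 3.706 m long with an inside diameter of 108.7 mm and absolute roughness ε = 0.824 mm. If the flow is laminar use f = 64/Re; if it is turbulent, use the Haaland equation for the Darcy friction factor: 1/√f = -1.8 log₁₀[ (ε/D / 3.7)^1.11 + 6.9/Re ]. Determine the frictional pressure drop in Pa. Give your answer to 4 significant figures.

ΔP ≈ 22600 Pa

Q = 56.46 L/s = 56.46/1000 = 0.05646 m³/s.
Cross-sectional area A = πD²/4 = π(0.1087)²/4 = 0.00928 m²; mean velocity V = Q/A = 0.05646/0.00928 = 6.084 m/s.
Reynolds number Re = ρVD/μ = 1030 · 6.084 · 0.1087 / 0.00114 = 5.975e+05.
Re > 4000 → turbulent. Relative roughness ε/D = 0.000824/0.1087 = 0.00758. Haaland: 1/√f = -1.8 log₁₀[(0.00758/3.7)^1.11 + 6.9/5.975e+05] = -1.8 log₁₀[0.00104 + 1.15e-05] = 5.363, so f = 0.03477.
Darcy-Weisbach: ΔP = f(L/D)(ρV²/2) = 0.03477·(3.706/0.1087)·(1030·6.084²/2) = 0.03477·34.09·1.906e+04 = 2.26e+04 Pa.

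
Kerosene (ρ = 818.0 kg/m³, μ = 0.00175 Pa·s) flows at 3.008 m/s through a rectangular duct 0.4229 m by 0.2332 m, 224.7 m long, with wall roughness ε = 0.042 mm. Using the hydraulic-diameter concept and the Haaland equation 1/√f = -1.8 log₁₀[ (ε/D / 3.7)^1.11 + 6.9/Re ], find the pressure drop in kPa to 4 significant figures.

ΔP ≈ 41.36 kPa

Hydraulic diameter D_h = 4A/P = 4·(0.4229·0.2332)/(2·(0.4229+0.2332)) = 0.3945/1.312 = 0.3006 m.
Re = ρVD_h/μ = 818·3.008·0.3006/0.00175 = 4.227e+05.
ε/D_h = 4.2e-05/0.3006 = 0.00014; Haaland gives 1/√f = -1.8 log₁₀[1.23e-05+1.63e-05] = 8.177, so f = 0.01495.
ΔP = f(L/D_h)(ρV²/2) = 0.01495·224.7/0.3006·3701 = 4.136e+04 Pa.
ΔP = 41.36 kPa.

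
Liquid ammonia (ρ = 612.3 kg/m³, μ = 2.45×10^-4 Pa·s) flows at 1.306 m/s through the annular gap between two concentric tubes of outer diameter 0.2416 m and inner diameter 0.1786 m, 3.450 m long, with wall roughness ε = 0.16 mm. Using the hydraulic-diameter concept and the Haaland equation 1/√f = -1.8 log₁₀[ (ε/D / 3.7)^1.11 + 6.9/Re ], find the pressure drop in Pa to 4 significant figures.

ΔP ≈ 734.5 Pa

Hydraulic diameter D_h = 4A/P = D_o - D_i = 0.2416 - 0.1786 = 0.063 m.
Re = ρVD_h/μ = 612.3·1.306·0.063/0.000245 = 2.056e+05.
ε/D_h = 0.00016/0.063 = 0.00254; Haaland gives 1/√f = -1.8 log₁₀[0.000308+3.36e-05] = 6.24, so f = 0.02568.
ΔP = f(L/D_h)(ρV²/2) = 0.02568·3.45/0.063·522.2 = 734.5 Pa.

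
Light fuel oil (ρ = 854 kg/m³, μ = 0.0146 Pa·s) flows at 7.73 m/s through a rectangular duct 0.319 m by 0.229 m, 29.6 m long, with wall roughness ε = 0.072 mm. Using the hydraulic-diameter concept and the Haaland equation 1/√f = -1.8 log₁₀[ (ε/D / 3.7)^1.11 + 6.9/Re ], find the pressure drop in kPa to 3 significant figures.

ΔP ≈ 52.5 kPa

Hydraulic diameter D_h = 4A/P = 4·(0.319·0.229)/(2·(0.319+0.229)) = 0.2922/1.096 = 0.2666 m.
Re = ρVD_h/μ = 854·7.73·0.2666/0.0146 = 1.205e+05.
ε/D_h = 7.2e-05/0.2666 = 0.00027; Haaland gives 1/√f = -1.8 log₁₀[2.56e-05+5.72e-05] = 7.347, so f = 0.01852.
ΔP = f(L/D_h)(ρV²/2) = 0.01852·29.6/0.2666·2.551e+04 = 5.248e+04 Pa.
ΔP = 52.5 kPa.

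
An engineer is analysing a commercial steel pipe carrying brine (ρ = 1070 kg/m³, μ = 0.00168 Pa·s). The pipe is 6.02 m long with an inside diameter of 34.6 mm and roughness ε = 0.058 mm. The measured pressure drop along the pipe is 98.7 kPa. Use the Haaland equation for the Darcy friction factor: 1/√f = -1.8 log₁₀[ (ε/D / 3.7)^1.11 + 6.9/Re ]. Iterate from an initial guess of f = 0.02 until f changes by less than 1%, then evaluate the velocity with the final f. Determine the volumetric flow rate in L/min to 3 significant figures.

Rearranging Darcy-Weisbach: V = √(2·ΔP·D/(f·L·ρ)). With ε/D = 5.8e-05/0.0346 = 0.00168, iterate starting from f = 0.02:
  f = 0.02 → V = √(2·9.87e+04·0.0346/(0.02·6.02·1070)) = 7.281 m/s; Re = ρVD/μ = 1.605e+05; f → 0.02349
  f = 0.02349 → V = 6.719 m/s; Re = 1.481e+05; f → 0.02358
Converged (Δf/f < 1%). With the final f = 0.02358: V = √(2·9.87e+04·0.0346/(0.02358·6.02·1070)) = 6.706 m/s.
Q = V·A = 6.706·(π/4·0.0346²) = 0.006306 m³/s = 378 L/min.

Q ≈ 378 L/min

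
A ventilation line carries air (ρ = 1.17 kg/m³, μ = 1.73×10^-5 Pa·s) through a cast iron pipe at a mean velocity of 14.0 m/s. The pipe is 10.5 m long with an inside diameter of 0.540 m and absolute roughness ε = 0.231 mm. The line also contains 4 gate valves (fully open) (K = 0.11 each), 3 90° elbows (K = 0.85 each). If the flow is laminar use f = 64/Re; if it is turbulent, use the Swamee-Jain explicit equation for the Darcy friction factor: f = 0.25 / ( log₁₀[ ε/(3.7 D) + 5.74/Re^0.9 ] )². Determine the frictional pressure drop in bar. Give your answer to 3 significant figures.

Reynolds number Re = ρVD/μ = 1.17 · 14 · 0.54 / 1.73e-05 = 5.113e+05.
Re > 4000 → turbulent. Relative roughness ε/D = 0.000231/0.54 = 0.000428. Swamee-Jain: f = 0.25/(log₁₀[0.000428/3.7 + 5.74/5.113e+05^0.9])² = 0.25/(log₁₀[0.000116 + 4.18e-05])² = 0.25/(-3.803)² = 0.01729.
Total minor-loss coefficient ΣK = 4·0.11 + 3·0.85 = 2.99.
ΔP = [f·L/D + ΣK]·(ρV²/2) = [0.01729·10.5/0.54 + 2.99]·(1.17·14²/2) = [0.3361 + 2.99]·114.7 = 381.4 Pa.
ΔP = 381.4 Pa = 0.00381 bar.

ΔP ≈ 0.00381 bar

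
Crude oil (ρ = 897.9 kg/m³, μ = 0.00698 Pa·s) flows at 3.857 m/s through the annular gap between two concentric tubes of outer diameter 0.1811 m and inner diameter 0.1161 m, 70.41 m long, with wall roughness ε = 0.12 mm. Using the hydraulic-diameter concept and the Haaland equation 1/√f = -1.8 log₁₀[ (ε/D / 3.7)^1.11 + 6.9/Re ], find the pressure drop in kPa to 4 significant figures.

Hydraulic diameter D_h = 4A/P = D_o - D_i = 0.1811 - 0.1161 = 0.065 m.
Re = ρVD_h/μ = 897.9·3.857·0.065/0.00698 = 3.225e+04.
ε/D_h = 0.00012/0.065 = 0.00185; Haaland gives 1/√f = -1.8 log₁₀[0.000216+0.000214] = 6.059, so f = 0.02724.
ΔP = f(L/D_h)(ρV²/2) = 0.02724·70.41/0.065·6679 = 1.97e+05 Pa.
ΔP = 197.0 kPa.

ΔP ≈ 197.0 kPa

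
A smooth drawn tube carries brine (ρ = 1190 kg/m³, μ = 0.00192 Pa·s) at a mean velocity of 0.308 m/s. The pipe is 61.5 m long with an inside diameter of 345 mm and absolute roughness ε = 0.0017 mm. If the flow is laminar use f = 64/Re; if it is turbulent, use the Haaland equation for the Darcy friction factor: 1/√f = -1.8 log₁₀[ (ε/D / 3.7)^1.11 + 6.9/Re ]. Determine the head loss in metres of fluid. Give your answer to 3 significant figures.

Reynolds number Re = ρVD/μ = 1190 · 0.308 · 0.345 / 0.00192 = 6.586e+04.
Re > 4000 → turbulent. Relative roughness ε/D = 1.7e-06/0.345 = 4.93e-06. Haaland: 1/√f = -1.8 log₁₀[(4.93e-06/3.7)^1.11 + 6.9/6.586e+04] = -1.8 log₁₀[3.01e-07 + 0.000105] = 7.161, so f = 0.0195.
Darcy-Weisbach: ΔP = f(L/D)(ρV²/2) = 0.0195·(61.5/0.345)·(1190·0.308²/2) = 0.0195·178.3·56.44 = 196.2 Pa.
Head loss h_f = ΔP/(ρg) = 196.2/(1190·9.81) = 0.0168 m.

h_f ≈ 0.0168 m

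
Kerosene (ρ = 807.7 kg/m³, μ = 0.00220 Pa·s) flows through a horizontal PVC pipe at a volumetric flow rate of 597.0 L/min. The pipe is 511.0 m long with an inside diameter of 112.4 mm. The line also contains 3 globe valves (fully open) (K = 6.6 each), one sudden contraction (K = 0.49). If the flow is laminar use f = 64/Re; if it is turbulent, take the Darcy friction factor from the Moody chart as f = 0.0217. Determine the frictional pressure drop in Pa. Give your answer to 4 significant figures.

Q = 597.0 L/min = 597.0/60000 = 0.00995 m³/s.
Cross-sectional area A = πD²/4 = π(0.1124)²/4 = 0.009923 m²; mean velocity V = Q/A = 0.00995/0.009923 = 1.003 m/s.
Reynolds number Re = ρVD/μ = 807.7 · 1.003 · 0.1124 / 0.0022 = 4.138e+04.
Re > 4000 → turbulent; use the Moody-chart value f = 0.0217.
Total minor-loss coefficient ΣK = 3·6.6 + 1·0.49 = 20.3.
ΔP = [f·L/D + ΣK]·(ρV²/2) = [0.0217·511/0.1124 + 20.3]·(807.7·1.003²/2) = [98.65 + 20.3]·406.1 = 4.83e+04 Pa.

ΔP ≈ 48300 Pa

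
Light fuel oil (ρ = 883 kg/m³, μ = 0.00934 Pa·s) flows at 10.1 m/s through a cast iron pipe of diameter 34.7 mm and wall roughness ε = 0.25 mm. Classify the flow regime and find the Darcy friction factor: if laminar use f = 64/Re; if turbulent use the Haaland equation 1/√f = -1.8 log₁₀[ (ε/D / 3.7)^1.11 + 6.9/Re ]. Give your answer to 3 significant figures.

Re = ρVD/μ = 883·10.1·0.0347/0.00934 = 3.313e+04.
Re > 4000 → turbulent. ε/D = 0.00025/0.0347 = 0.0072; Haaland: 1/√f = -1.8 log₁₀[0.00098 + 0.000208] = 5.265, so f = 0.03607.

f ≈ 0.0361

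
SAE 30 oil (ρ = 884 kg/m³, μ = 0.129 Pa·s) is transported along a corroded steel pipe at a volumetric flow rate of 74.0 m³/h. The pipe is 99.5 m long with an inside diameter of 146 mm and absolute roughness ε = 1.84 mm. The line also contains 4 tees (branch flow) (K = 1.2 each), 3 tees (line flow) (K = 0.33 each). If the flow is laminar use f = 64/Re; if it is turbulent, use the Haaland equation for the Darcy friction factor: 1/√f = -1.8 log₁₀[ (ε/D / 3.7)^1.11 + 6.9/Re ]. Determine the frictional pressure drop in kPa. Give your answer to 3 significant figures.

Q = 74.0 m³/h = 74.0/3600 = 0.02056 m³/s.
Cross-sectional area A = πD²/4 = π(0.146)²/4 = 0.01674 m²; mean velocity V = Q/A = 0.02056/0.01674 = 1.228 m/s.
Reynolds number Re = ρVD/μ = 884 · 1.228 · 0.146 / 0.129 = 1228.
Re < 2300 → laminar flow, so f = 64/Re = 64/1228 = 0.0521 (the turbulent correlation is not needed).
Total minor-loss coefficient ΣK = 4·1.2 + 3·0.33 = 5.79.
ΔP = [f·L/D + ΣK]·(ρV²/2) = [0.0521·99.5/0.146 + 5.79]·(884·1.228²/2) = [35.51 + 5.79]·666.3 = 2.752e+04 Pa.
ΔP = 2.752e+04 Pa = 27.5 kPa.

ΔP ≈ 27.5 kPa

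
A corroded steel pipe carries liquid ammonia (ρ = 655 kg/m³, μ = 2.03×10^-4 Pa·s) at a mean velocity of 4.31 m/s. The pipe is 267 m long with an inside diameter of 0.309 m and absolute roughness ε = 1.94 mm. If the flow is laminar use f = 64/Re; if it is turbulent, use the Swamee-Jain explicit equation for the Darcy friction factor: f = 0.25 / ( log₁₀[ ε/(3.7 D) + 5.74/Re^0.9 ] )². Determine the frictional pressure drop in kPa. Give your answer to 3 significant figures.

ΔP ≈ 171 kPa

Reynolds number Re = ρVD/μ = 655 · 4.31 · 0.309 / 0.000203 = 4.297e+06.
Re > 4000 → turbulent. Relative roughness ε/D = 0.00194/0.309 = 0.00628. Swamee-Jain: f = 0.25/(log₁₀[0.00628/3.7 + 5.74/4.297e+06^0.9])² = 0.25/(log₁₀[0.0017 + 6.15e-06])² = 0.25/(-2.769)² = 0.03261.
Darcy-Weisbach: ΔP = f(L/D)(ρV²/2) = 0.03261·(267/0.309)·(655·4.31²/2) = 0.03261·864.1·6084 = 1.714e+05 Pa.
ΔP = 1.714e+05 Pa = 171 kPa.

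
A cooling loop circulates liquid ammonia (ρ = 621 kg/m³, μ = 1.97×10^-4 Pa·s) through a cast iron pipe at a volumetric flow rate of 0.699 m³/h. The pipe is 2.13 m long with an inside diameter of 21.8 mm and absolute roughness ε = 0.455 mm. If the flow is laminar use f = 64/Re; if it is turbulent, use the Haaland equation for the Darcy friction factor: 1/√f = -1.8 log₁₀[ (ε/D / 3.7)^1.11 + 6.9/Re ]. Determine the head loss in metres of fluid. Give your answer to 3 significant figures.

Q = 0.699 m³/h = 0.699/3600 = 0.0001942 m³/s.
Cross-sectional area A = πD²/4 = π(0.0218)²/4 = 0.0003733 m²; mean velocity V = Q/A = 0.0001942/0.0003733 = 0.5202 m/s.
Reynolds number Re = ρVD/μ = 621 · 0.5202 · 0.0218 / 0.000197 = 3.575e+04.
Re > 4000 → turbulent. Relative roughness ε/D = 0.000455/0.0218 = 0.0209. Haaland: 1/√f = -1.8 log₁₀[(0.0209/3.7)^1.11 + 6.9/3.575e+04] = -1.8 log₁₀[0.00319 + 0.000193] = 4.447, so f = 0.05057.
Darcy-Weisbach: ΔP = f(L/D)(ρV²/2) = 0.05057·(2.13/0.0218)·(621·0.5202²/2) = 0.05057·97.71·84.02 = 415.2 Pa.
Head loss h_f = ΔP/(ρg) = 415.2/(621·9.81) = 0.0681 m.

h_f ≈ 0.0681 m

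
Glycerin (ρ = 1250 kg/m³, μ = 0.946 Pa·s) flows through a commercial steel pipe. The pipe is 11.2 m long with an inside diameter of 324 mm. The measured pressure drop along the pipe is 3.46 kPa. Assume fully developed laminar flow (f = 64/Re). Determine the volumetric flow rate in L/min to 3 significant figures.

For laminar flow, f = 64/Re with Re = ρVD/μ, so Darcy-Weisbach reduces to ΔP = 32μLV/D². Solving for V: V = ΔP·D²/(32μL) = 3460·(0.324)²/(32·0.946·11.2) = 1.071 m/s.
Check: Re = ρVD/μ = 1250·1.071·0.324/0.946 = 458.6 < 2300, so the laminar assumption holds.
Q = V·A = 1.071·(π/4·0.324²) = 0.08833 m³/s = 5300 L/min.

Q ≈ 5300 L/min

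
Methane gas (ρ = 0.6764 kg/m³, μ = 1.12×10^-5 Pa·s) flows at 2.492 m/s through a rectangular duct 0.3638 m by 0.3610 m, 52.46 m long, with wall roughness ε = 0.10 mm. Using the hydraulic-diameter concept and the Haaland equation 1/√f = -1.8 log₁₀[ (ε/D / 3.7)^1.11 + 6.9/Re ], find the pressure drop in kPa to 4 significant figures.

ΔP ≈ 0.006444 kPa

Hydraulic diameter D_h = 4A/P = 4·(0.3638·0.361)/(2·(0.3638+0.361)) = 0.5253/1.45 = 0.3624 m.
Re = ρVD_h/μ = 0.6764·2.492·0.3624/1.12e-05 = 5.454e+04.
ε/D_h = 0.0001/0.3624 = 0.000276; Haaland gives 1/√f = -1.8 log₁₀[2.62e-05+0.000127] = 6.869, so f = 0.02119.
ΔP = f(L/D_h)(ρV²/2) = 0.02119·52.46/0.3624·2.1 = 6.444 Pa.
ΔP = 0.006444 kPa.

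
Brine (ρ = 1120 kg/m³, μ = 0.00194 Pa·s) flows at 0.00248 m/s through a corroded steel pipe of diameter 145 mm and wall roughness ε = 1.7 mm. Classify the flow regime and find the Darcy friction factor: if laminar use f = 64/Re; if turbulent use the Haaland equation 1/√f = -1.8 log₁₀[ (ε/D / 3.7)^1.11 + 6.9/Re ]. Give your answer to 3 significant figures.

Re = ρVD/μ = 1120·0.00248·0.145/0.00194 = 207.6.
Re < 2300 → laminar, so f = 64/Re = 0.3083 (roughness is irrelevant in laminar flow).

f ≈ 0.308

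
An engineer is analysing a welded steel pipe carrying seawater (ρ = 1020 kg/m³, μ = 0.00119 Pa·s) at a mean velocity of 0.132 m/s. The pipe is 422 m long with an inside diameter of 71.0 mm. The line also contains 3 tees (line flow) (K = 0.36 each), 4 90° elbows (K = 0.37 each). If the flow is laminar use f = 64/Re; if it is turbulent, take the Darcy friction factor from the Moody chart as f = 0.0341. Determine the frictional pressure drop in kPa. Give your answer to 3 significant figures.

Reynolds number Re = ρVD/μ = 1020 · 0.132 · 0.071 / 0.00119 = 8033.
Re > 4000 → turbulent; use the Moody-chart value f = 0.0341.
Total minor-loss coefficient ΣK = 3·0.36 + 4·0.37 = 2.56.
ΔP = [f·L/D + ΣK]·(ρV²/2) = [0.0341·422/0.071 + 2.56]·(1020·0.132²/2) = [202.7 + 2.56]·8.886 = 1824 Pa.
ΔP = 1824 Pa = 1.82 kPa.

ΔP ≈ 1.82 kPa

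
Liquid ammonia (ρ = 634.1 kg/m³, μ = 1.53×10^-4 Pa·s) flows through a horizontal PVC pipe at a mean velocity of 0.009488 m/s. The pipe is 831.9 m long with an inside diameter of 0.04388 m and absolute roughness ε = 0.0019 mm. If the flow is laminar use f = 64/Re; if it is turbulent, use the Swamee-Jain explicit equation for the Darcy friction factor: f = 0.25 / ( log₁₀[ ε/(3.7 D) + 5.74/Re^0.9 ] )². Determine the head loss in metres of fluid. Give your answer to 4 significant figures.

Reynolds number Re = ρVD/μ = 634.1 · 0.009488 · 0.04388 / 0.000153 = 1725.
Re < 2300 → laminar flow, so f = 64/Re = 64/1725 = 0.03709 (the turbulent correlation is not needed).
Darcy-Weisbach: ΔP = f(L/D)(ρV²/2) = 0.03709·(831.9/0.04388)·(634.1·0.009488²/2) = 0.03709·1.896e+04·0.02854 = 20.07 Pa.
Head loss h_f = ΔP/(ρg) = 20.07/(634.1·9.81) = 0.003226 m.

h_f ≈ 0.003226 m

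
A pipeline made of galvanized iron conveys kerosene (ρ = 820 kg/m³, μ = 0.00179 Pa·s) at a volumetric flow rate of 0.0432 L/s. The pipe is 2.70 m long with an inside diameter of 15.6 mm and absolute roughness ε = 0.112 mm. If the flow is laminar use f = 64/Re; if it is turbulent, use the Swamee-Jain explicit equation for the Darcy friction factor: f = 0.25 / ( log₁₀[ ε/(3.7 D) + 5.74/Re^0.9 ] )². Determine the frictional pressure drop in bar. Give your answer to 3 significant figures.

ΔP ≈ 0.00144 bar

Q = 0.0432 L/s = 0.0432/1000 = 4.32e-05 m³/s.
Cross-sectional area A = πD²/4 = π(0.0156)²/4 = 0.0001911 m²; mean velocity V = Q/A = 4.32e-05/0.0001911 = 0.226 m/s.
Reynolds number Re = ρVD/μ = 820 · 0.226 · 0.0156 / 0.00179 = 1615.
Re < 2300 → laminar flow, so f = 64/Re = 64/1615 = 0.03962 (the turbulent correlation is not needed).
Darcy-Weisbach: ΔP = f(L/D)(ρV²/2) = 0.03962·(2.7/0.0156)·(820·0.226²/2) = 0.03962·173.1·20.94 = 143.6 Pa.
ΔP = 143.6 Pa = 0.00144 bar.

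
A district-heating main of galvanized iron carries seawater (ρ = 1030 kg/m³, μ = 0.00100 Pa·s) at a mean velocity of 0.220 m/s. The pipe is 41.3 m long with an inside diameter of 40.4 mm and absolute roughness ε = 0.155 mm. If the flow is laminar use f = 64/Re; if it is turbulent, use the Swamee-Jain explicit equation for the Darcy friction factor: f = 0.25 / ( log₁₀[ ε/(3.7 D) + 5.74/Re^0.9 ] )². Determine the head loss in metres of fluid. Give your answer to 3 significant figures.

h_f ≈ 0.0943 m

Reynolds number Re = ρVD/μ = 1030 · 0.22 · 0.0404 / 0.001 = 9155.
Re > 4000 → turbulent. Relative roughness ε/D = 0.000155/0.0404 = 0.00384. Swamee-Jain: f = 0.25/(log₁₀[0.00384/3.7 + 5.74/9155^0.9])² = 0.25/(log₁₀[0.00104 + 0.00156])² = 0.25/(-2.585)² = 0.0374.
Darcy-Weisbach: ΔP = f(L/D)(ρV²/2) = 0.0374·(41.3/0.0404)·(1030·0.22²/2) = 0.0374·1022·24.93 = 953.1 Pa.
Head loss h_f = ΔP/(ρg) = 953.1/(1030·9.81) = 0.0943 m.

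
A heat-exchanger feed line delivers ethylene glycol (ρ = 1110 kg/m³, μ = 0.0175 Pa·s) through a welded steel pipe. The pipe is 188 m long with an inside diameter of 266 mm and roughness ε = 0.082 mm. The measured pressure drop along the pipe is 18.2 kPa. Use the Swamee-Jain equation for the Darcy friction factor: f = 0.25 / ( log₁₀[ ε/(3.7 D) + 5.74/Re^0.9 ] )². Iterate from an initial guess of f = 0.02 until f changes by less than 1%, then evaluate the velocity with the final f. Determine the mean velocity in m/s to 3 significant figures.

Rearranging Darcy-Weisbach: V = √(2·ΔP·D/(f·L·ρ)). With ε/D = 8.2e-05/0.266 = 0.000308, iterate starting from f = 0.02:
  f = 0.02 → V = √(2·1.82e+04·0.266/(0.02·188·1110)) = 1.523 m/s; Re = ρVD/μ = 2.57e+04; f → 0.02512
  f = 0.02512 → V = 1.359 m/s; Re = 2.293e+04; f → 0.02576
  f = 0.02576 → V = 1.342 m/s; Re = 2.265e+04; f → 0.02583
Converged (Δf/f < 1%). With the final f = 0.02583: V = √(2·1.82e+04·0.266/(0.02583·188·1110)) = 1.34 m/s.

V ≈ 1.34 m/s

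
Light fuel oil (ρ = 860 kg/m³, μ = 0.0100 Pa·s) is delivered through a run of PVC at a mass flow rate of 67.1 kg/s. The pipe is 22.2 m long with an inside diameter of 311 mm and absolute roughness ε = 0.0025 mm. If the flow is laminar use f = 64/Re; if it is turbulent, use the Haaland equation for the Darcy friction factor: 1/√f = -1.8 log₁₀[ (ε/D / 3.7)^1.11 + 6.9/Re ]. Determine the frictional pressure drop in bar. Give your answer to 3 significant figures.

ΔP ≈ 0.00772 bar

A = πD²/4 = π(0.311)²/4 = 0.07596 m²; mean velocity V = ṁ/(ρA) = 67.1/(860 · 0.07596) = 1.027 m/s.
Reynolds number Re = ρVD/μ = 860 · 1.027 · 0.311 / 0.01 = 2.747e+04.
Re > 4000 → turbulent. Relative roughness ε/D = 2.5e-06/0.311 = 8.04e-06. Haaland: 1/√f = -1.8 log₁₀[(8.04e-06/3.7)^1.11 + 6.9/2.747e+04] = -1.8 log₁₀[5.18e-07 + 0.000251] = 6.478, so f = 0.02383.
Darcy-Weisbach: ΔP = f(L/D)(ρV²/2) = 0.02383·(22.2/0.311)·(860·1.027²/2) = 0.02383·71.38·453.6 = 771.5 Pa.
ΔP = 771.5 Pa = 0.00772 bar.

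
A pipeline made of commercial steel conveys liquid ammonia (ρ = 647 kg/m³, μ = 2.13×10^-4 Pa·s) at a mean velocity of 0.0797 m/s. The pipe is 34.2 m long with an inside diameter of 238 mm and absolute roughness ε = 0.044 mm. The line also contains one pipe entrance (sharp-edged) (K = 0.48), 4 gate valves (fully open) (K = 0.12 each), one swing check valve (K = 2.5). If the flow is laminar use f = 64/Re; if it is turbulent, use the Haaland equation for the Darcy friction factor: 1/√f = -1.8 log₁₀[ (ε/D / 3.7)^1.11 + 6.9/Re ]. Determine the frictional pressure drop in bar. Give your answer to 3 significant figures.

Reynolds number Re = ρVD/μ = 647 · 0.0797 · 0.238 / 0.000213 = 5.762e+04.
Re > 4000 → turbulent. Relative roughness ε/D = 4.4e-05/0.238 = 0.000185. Haaland: 1/√f = -1.8 log₁₀[(0.000185/3.7)^1.11 + 6.9/5.762e+04] = -1.8 log₁₀[1.68e-05 + 0.00012] = 6.956, so f = 0.02066.
Total minor-loss coefficient ΣK = 1·0.48 + 4·0.12 + 1·2.5 = 3.46.
ΔP = [f·L/D + ΣK]·(ρV²/2) = [0.02066·34.2/0.238 + 3.46]·(647·0.0797²/2) = [2.969 + 3.46]·2.055 = 13.21 Pa.
ΔP = 13.21 Pa = 1.32×10^-4 bar.

ΔP ≈ 1.32×10^-4 bar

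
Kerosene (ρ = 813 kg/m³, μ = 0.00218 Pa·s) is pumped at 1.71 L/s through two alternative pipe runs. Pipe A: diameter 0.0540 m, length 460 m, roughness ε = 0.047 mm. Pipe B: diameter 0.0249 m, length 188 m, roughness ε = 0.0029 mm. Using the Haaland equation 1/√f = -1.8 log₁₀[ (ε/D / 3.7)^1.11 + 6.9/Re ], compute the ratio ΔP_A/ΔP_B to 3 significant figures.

ΔP_A/ΔP_B ≈ 0.0642

Pipe A: V = Q/A = 0.00171/0.00229 = 0.7467 m/s; Re = 1.504e+04; ε/D = 0.00087; Haaland → f = 0.02909; ΔP_A = f(L/D)(ρV²/2) = 5.615e+04 Pa.
Pipe B: V = Q/A = 0.00171/0.000487 = 3.512 m/s; Re = 3.261e+04; ε/D = 0.000116; Haaland → f = 0.02311; ΔP_B = f(L/D)(ρV²/2) = 8.747e+05 Pa.
ΔP_A/ΔP_B = 5.615e+04/8.747e+05 = 0.0642.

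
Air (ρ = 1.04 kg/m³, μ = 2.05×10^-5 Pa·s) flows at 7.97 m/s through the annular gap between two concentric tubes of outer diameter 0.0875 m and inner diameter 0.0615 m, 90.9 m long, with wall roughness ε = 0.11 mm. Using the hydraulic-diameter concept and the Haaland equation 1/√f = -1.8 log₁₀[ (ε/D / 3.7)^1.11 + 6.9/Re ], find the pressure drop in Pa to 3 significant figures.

Hydraulic diameter D_h = 4A/P = D_o - D_i = 0.0875 - 0.0615 = 0.026 m.
Re = ρVD_h/μ = 1.04·7.97·0.026/2.05e-05 = 1.051e+04.
ε/D_h = 0.00011/0.026 = 0.00423; Haaland gives 1/√f = -1.8 log₁₀[0.000543+0.000656] = 5.258, so f = 0.03617.
ΔP = f(L/D_h)(ρV²/2) = 0.03617·90.9/0.026·33.03 = 4177 Pa.

ΔP ≈ 4180 Pa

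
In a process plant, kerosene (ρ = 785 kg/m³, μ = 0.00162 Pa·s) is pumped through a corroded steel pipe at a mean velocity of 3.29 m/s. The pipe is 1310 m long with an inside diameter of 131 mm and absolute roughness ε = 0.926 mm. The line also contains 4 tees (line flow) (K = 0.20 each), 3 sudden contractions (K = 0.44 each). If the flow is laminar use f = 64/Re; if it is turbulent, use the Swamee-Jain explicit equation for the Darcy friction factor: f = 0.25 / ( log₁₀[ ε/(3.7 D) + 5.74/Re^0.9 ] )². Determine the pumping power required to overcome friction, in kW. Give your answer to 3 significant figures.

Reynolds number Re = ρVD/μ = 785 · 3.29 · 0.131 / 0.00162 = 2.088e+05.
Re > 4000 → turbulent. Relative roughness ε/D = 0.000926/0.131 = 0.00707. Swamee-Jain: f = 0.25/(log₁₀[0.00707/3.7 + 5.74/2.088e+05^0.9])² = 0.25/(log₁₀[0.00191 + 9.36e-05])² = 0.25/(-2.698)² = 0.03434.
Total minor-loss coefficient ΣK = 4·0.2 + 3·0.44 = 2.12.
ΔP = [f·L/D + ΣK]·(ρV²/2) = [0.03434·1310/0.131 + 2.12]·(785·3.29²/2) = [343.4 + 2.12]·4248 = 1.468e+06 Pa.
Q = V·A = 3.29·0.01348 = 0.04434 m³/s.
Pumping power P = QΔP = 0.04434·1.468e+06 = 65100 W = 65.1 kW.

P ≈ 65.1 kW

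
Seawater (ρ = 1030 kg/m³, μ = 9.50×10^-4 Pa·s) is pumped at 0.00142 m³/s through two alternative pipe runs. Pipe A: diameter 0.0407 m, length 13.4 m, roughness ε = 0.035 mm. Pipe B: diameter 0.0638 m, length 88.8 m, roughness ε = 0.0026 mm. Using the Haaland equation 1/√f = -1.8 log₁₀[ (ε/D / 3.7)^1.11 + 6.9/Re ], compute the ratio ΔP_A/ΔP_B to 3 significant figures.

Pipe A: V = Q/A = 0.00142/0.001301 = 1.091 m/s; Re = 4.816e+04; ε/D = 0.00086; Haaland → f = 0.02346; ΔP_A = f(L/D)(ρV²/2) = 4738 Pa.
Pipe B: V = Q/A = 0.00142/0.003197 = 0.4442 m/s; Re = 3.072e+04; ε/D = 4.08e-05; Haaland → f = 0.02326; ΔP_B = f(L/D)(ρV²/2) = 3290 Pa.
ΔP_A/ΔP_B = 4738/3290 = 1.44.

ΔP_A/ΔP_B ≈ 1.44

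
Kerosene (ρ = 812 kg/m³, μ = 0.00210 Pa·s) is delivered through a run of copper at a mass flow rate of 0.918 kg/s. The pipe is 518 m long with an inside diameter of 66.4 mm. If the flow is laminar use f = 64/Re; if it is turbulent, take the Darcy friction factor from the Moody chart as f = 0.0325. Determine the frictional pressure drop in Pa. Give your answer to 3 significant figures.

ΔP ≈ 11000 Pa

A = πD²/4 = π(0.0664)²/4 = 0.003463 m²; mean velocity V = ṁ/(ρA) = 0.918/(812 · 0.003463) = 0.3265 m/s.
Reynolds number Re = ρVD/μ = 812 · 0.3265 · 0.0664 / 0.0021 = 8382.
Re > 4000 → turbulent; use the Moody-chart value f = 0.0325.
Darcy-Weisbach: ΔP = f(L/D)(ρV²/2) = 0.0325·(518/0.0664)·(812·0.3265²/2) = 0.0325·7801·43.28 = 1.097e+04 Pa.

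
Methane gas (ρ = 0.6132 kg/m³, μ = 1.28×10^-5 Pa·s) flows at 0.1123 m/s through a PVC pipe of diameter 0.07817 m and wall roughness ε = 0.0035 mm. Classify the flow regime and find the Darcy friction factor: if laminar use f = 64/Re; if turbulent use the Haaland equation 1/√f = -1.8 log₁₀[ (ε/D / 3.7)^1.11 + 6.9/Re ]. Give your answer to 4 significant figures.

f ≈ 0.1522

Re = ρVD/μ = 0.6132·0.1123·0.07817/1.28e-05 = 420.5.
Re < 2300 → laminar, so f = 64/Re = 0.1522 (roughness is irrelevant in laminar flow).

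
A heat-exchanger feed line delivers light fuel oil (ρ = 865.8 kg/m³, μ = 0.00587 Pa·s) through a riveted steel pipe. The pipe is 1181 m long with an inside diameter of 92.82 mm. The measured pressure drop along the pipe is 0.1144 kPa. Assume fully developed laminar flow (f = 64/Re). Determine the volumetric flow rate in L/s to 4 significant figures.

For laminar flow, f = 64/Re with Re = ρVD/μ, so Darcy-Weisbach reduces to ΔP = 32μLV/D². Solving for V: V = ΔP·D²/(32μL) = 114.4·(0.09282)²/(32·0.00587·1181) = 0.004443 m/s.
Check: Re = ρVD/μ = 865.8·0.004443·0.09282/0.00587 = 60.83 < 2300, so the laminar assumption holds.
Q = V·A = 0.004443·(π/4·0.09282²) = 3.006e-05 m³/s = 0.03006 L/s.

Q ≈ 0.03006 L/s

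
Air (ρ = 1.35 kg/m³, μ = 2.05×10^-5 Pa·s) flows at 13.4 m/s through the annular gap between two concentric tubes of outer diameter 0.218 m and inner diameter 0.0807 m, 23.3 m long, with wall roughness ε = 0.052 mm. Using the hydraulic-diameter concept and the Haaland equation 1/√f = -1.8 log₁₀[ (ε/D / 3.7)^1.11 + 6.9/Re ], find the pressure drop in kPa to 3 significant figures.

ΔP ≈ 0.392 kPa

Hydraulic diameter D_h = 4A/P = D_o - D_i = 0.218 - 0.0807 = 0.1373 m.
Re = ρVD_h/μ = 1.35·13.4·0.1373/2.05e-05 = 1.212e+05.
ε/D_h = 5.2e-05/0.1373 = 0.000379; Haaland gives 1/√f = -1.8 log₁₀[3.73e-05+5.7e-05] = 7.247, so f = 0.01904.
ΔP = f(L/D_h)(ρV²/2) = 0.01904·23.3/0.1373·121.2 = 391.7 Pa.
ΔP = 0.392 kPa.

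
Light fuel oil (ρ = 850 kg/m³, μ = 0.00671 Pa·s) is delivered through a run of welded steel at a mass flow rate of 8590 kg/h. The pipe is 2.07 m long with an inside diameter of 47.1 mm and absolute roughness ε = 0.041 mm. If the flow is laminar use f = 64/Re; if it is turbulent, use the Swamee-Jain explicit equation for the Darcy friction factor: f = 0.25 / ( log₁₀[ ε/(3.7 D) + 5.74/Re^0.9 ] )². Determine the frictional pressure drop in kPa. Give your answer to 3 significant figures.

ΔP ≈ 1.59 kPa

ṁ = 8590 kg/h = 8590/3600 = 2.386 kg/s.
A = πD²/4 = π(0.0471)²/4 = 0.001742 m²; mean velocity V = ṁ/(ρA) = 2.386/(850 · 0.001742) = 1.611 m/s.
Reynolds number Re = ρVD/μ = 850 · 1.611 · 0.0471 / 0.00671 = 9613.
Re > 4000 → turbulent. Relative roughness ε/D = 4.1e-05/0.0471 = 0.00087. Swamee-Jain: f = 0.25/(log₁₀[0.00087/3.7 + 5.74/9613^0.9])² = 0.25/(log₁₀[0.000235 + 0.00149])² = 0.25/(-2.762)² = 0.03277.
Darcy-Weisbach: ΔP = f(L/D)(ρV²/2) = 0.03277·(2.07/0.0471)·(850·1.611²/2) = 0.03277·43.95·1103 = 1589 Pa.
ΔP = 1589 Pa = 1.59 kPa.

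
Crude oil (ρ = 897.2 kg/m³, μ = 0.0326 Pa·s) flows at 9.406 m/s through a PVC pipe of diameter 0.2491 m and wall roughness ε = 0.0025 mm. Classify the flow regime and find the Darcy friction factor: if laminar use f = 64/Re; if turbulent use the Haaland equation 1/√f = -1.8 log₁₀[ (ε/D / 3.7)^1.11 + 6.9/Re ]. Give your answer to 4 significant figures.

f ≈ 0.01960

Re = ρVD/μ = 897.2·9.406·0.2491/0.0326 = 6.448e+04.
Re > 4000 → turbulent. ε/D = 2.5e-06/0.2491 = 1e-05; Haaland: 1/√f = -1.8 log₁₀[6.62e-07 + 0.000107] = 7.142, so f = 0.0196.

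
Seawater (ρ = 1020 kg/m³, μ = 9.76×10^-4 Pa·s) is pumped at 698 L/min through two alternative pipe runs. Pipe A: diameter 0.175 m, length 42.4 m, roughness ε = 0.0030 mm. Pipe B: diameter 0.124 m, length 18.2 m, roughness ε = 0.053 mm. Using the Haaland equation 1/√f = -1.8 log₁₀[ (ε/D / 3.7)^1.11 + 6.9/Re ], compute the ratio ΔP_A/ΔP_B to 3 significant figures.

Pipe A: V = Q/A = 0.01163/0.02405 = 0.4837 m/s; Re = 8.846e+04; ε/D = 1.71e-05; Haaland → f = 0.01835; ΔP_A = f(L/D)(ρV²/2) = 530.4 Pa.
Pipe B: V = Q/A = 0.01163/0.01208 = 0.9633 m/s; Re = 1.248e+05; ε/D = 0.000427; Haaland → f = 0.0192; ΔP_B = f(L/D)(ρV²/2) = 1334 Pa.
ΔP_A/ΔP_B = 530.4/1334 = 0.398.

ΔP_A/ΔP_B ≈ 0.398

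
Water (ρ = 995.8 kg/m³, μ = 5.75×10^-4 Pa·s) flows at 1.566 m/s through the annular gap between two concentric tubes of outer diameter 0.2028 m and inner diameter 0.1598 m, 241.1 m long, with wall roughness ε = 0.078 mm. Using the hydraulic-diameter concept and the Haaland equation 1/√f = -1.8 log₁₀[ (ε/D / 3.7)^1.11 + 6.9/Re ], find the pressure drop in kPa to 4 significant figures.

ΔP ≈ 166.1 kPa

Hydraulic diameter D_h = 4A/P = D_o - D_i = 0.2028 - 0.1598 = 0.043 m.
Re = ρVD_h/μ = 995.8·1.566·0.043/0.000575 = 1.166e+05.
ε/D_h = 7.8e-05/0.043 = 0.00181; Haaland gives 1/√f = -1.8 log₁₀[0.000212+5.92e-05] = 6.42, so f = 0.02426.
ΔP = f(L/D_h)(ρV²/2) = 0.02426·241.1/0.043·1221 = 1.661e+05 Pa.
ΔP = 166.1 kPa.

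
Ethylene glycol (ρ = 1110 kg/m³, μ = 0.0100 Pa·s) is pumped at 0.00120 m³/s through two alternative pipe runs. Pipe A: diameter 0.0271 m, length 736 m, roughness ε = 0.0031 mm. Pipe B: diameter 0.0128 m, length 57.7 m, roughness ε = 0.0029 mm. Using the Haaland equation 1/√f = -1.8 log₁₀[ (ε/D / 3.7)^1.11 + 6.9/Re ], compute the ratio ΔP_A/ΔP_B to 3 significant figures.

Pipe A: V = Q/A = 0.0012/0.0005768 = 2.08 m/s; Re = 6258; ε/D = 0.000114; Haaland → f = 0.03538; ΔP_A = f(L/D)(ρV²/2) = 2.308e+06 Pa.
Pipe B: V = Q/A = 0.0012/0.0001287 = 9.325 m/s; Re = 1.325e+04; ε/D = 0.000227; Haaland → f = 0.02893; ΔP_B = f(L/D)(ρV²/2) = 6.295e+06 Pa.
ΔP_A/ΔP_B = 2.308e+06/6.295e+06 = 0.367.

ΔP_A/ΔP_B ≈ 0.367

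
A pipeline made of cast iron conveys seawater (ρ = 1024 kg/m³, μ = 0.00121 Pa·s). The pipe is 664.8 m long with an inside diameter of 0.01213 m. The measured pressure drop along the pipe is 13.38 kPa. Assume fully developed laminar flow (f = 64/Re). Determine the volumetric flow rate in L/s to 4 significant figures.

Q ≈ 0.008838 L/s

For laminar flow, f = 64/Re with Re = ρVD/μ, so Darcy-Weisbach reduces to ΔP = 32μLV/D². Solving for V: V = ΔP·D²/(32μL) = 1.338e+04·(0.01213)²/(32·0.00121·664.8) = 0.07648 m/s.
Check: Re = ρVD/μ = 1024·0.07648·0.01213/0.00121 = 785.1 < 2300, so the laminar assumption holds.
Q = V·A = 0.07648·(π/4·0.01213²) = 8.838e-06 m³/s = 0.008838 L/s.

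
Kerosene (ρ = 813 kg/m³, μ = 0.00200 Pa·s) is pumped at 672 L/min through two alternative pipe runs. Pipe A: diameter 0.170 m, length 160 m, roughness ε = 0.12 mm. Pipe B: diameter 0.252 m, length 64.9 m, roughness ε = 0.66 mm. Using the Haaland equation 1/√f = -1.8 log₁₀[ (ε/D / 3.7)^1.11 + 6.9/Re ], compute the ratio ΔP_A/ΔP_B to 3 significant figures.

ΔP_A/ΔP_B ≈ 14.3

Pipe A: V = Q/A = 0.0112/0.0227 = 0.4934 m/s; Re = 3.41e+04; ε/D = 0.000706; Haaland → f = 0.02438; ΔP_A = f(L/D)(ρV²/2) = 2271 Pa.
Pipe B: V = Q/A = 0.0112/0.04988 = 0.2246 m/s; Re = 2.3e+04; ε/D = 0.00262; Haaland → f = 0.02998; ΔP_B = f(L/D)(ρV²/2) = 158.3 Pa.
ΔP_A/ΔP_B = 2271/158.3 = 14.3.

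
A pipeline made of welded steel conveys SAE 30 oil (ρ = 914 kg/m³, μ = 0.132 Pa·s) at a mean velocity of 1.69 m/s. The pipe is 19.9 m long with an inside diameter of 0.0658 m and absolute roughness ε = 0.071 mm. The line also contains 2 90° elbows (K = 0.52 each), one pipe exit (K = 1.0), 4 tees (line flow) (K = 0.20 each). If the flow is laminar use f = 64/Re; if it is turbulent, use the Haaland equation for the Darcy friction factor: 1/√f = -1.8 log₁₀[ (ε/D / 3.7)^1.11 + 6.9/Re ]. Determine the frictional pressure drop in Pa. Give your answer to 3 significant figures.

Reynolds number Re = ρVD/μ = 914 · 1.69 · 0.0658 / 0.132 = 770.
Re < 2300 → laminar flow, so f = 64/Re = 64/770 = 0.08312 (the turbulent correlation is not needed).
Total minor-loss coefficient ΣK = 2·0.52 + 1·1 + 4·0.2 = 2.84.
ΔP = [f·L/D + ΣK]·(ρV²/2) = [0.08312·19.9/0.0658 + 2.84]·(914·1.69²/2) = [25.14 + 2.84]·1305 = 3.652e+04 Pa.

ΔP ≈ 36500 Pa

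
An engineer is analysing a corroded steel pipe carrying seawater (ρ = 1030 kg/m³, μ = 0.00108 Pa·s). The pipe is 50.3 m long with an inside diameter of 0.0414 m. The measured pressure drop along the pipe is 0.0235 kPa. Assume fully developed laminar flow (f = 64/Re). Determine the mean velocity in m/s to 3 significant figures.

V ≈ 0.0232 m/s

For laminar flow, f = 64/Re with Re = ρVD/μ, so Darcy-Weisbach reduces to ΔP = 32μLV/D². Solving for V: V = ΔP·D²/(32μL) = 23.5·(0.0414)²/(32·0.00108·50.3) = 0.02317 m/s.
Check: Re = ρVD/μ = 1030·0.02317·0.0414/0.00108 = 914.8 < 2300, so the laminar assumption holds.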